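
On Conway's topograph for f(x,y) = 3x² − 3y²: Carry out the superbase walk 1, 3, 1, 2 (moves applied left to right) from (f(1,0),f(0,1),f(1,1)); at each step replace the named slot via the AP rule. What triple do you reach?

start (3,-3,0) = (f(1,0),f(0,1),f(1,1))
replace slot 1: 2·((-3)+0) − 3 = -9 → (-9,-3,0)
replace slot 3: 2·((-9)+(-3)) − 0 = -24 → (-9,-3,-24)
replace slot 1: 2·((-3)+(-24)) − (-9) = -45 → (-45,-3,-24)
replace slot 2: 2·((-45)+(-24)) − (-3) = -135 → (-45,-135,-24)

-45,-135,-24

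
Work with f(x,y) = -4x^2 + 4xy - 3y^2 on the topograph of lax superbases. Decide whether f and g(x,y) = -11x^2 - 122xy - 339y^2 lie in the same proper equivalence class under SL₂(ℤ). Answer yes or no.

D₁ = -32, D₂ = -32
f is negative-definite; reduce −f:
−f: translate: b→4 (≡-4 mod 8), so (4,-4,3)→(4,4,3)
−f: flip: (4,4,3)→(3,-4,4)
−f: translate: b→2 (≡-4 mod 6), so (3,-4,4)→(3,2,3)
−f: reduced (well bottom): (3,2,3) with a≤c, −a<b≤a
flip sign back: reduced form of f is (-3,-2,-3)
g is negative-definite; reduce −g:
−g: translate: b→-10 (≡122 mod 22), so (11,122,339)→(11,-10,3)
−g: flip: (11,-10,3)→(3,10,11)
−g: translate: b→-2 (≡10 mod 6), so (3,10,11)→(3,-2,3)
−g: flip: (3,-2,3)→(3,2,3)
−g: reduced (well bottom): (3,2,3) with a≤c, −a<b≤a
flip sign back: reduced form of g is (-3,-2,-3)
reduced forms (-3, -2, -3) vs (-3, -2, -3) ⇒ equivalent

yes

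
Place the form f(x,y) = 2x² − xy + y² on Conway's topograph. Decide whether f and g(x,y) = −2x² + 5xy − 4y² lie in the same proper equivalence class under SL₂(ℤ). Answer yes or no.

D₁ = -7, D₂ = -7
f: flip: (2,-1,1)→(1,1,2)
f: reduced (well bottom): (1,1,2) with a≤c, −a<b≤a
g is negative-definite; reduce −g:
−g: translate: b→-1 (≡-5 mod 4), so (2,-5,4)→(2,-1,1)
−g: flip: (2,-1,1)→(1,1,2)
−g: reduced (well bottom): (1,1,2) with a≤c, −a<b≤a
flip sign back: reduced form of g is (-1,-1,-2)
reduced forms (1, 1, 2) vs (-1, -1, -2) ⇒ inequivalent

no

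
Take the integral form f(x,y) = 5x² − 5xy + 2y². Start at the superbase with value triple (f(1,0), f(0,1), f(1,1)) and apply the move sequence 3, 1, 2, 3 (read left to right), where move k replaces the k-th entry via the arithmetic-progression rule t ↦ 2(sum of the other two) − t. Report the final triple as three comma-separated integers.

start (5,2,2) = (f(1,0),f(0,1),f(1,1))
replace slot 3: 2·(5+2) − 2 = 12 → (5,2,12)
replace slot 1: 2·(2+12) − 5 = 23 → (23,2,12)
replace slot 2: 2·(23+12) − 2 = 68 → (23,68,12)
replace slot 3: 2·(23+68) − 12 = 170 → (23,68,170)

23,68,170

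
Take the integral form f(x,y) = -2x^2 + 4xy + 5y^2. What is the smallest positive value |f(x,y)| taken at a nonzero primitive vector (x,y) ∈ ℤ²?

river: ρ → (5,6,-1)
river: ρ → (-1,6,5)
river: ρ → (5,4,-2)
river: ρ → (-2,4,5)
closes: descent 0, river 4
min |a| on river = 1

1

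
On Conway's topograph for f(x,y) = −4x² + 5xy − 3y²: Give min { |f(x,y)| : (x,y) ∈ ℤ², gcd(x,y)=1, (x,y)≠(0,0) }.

translate: b→3 (≡-5 mod 8), so (4,-5,3)→(4,3,2)
flip: (4,3,2)→(2,-3,4)
translate: b→1 (≡-3 mod 4), so (2,-3,4)→(2,1,3)
reduced (well bottom): (2,1,3) with a≤c, −a<b≤a
well minimum |f| = |-2| = 2 (negative-definite)

2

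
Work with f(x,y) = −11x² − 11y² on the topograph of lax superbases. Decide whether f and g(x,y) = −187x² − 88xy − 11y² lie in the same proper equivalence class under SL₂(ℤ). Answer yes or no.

D₁ = -484, D₂ = -484
f is negative-definite; reduce −f:
−f: reduced (well bottom): (11,0,11) with a≤c, −a<b≤a
flip sign back: reduced form of f is (-11,0,-11)
g is negative-definite; reduce −g:
−g: flip: (187,88,11)→(11,-88,187)
−g: translate: b→0 (≡-88 mod 22), so (11,-88,187)→(11,0,11)
−g: reduced (well bottom): (11,0,11) with a≤c, −a<b≤a
flip sign back: reduced form of g is (-11,0,-11)
reduced forms (-11, 0, -11) vs (-11, 0, -11) ⇒ equivalent

yes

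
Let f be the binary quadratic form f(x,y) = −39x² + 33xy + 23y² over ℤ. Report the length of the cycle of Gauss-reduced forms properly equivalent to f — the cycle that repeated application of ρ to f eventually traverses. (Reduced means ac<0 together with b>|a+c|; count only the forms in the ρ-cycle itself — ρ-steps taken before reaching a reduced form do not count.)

D = 4677, ⌊√D⌋ = 68
river: ρ → (23,59,-13)
river: ρ → (-13,45,51)
river: ρ → (51,57,-7)
river: ρ → (-7,55,59)
river: ρ → (59,63,-3)
river: ρ → (-3,63,59)
river: ρ → (59,55,-7)
river: ρ → (-7,57,51)
river: ρ → (51,45,-13)
river: ρ → (-13,59,23)
river: ρ → (23,33,-39)
river: ρ → (-39,45,17)
river: ρ → (17,57,-21)
river: ρ → (-21,27,47)
river: ρ → (47,67,-1)
river: ρ → (-1,67,47)
river: ρ → (47,27,-21)
river: ρ → (-21,57,17)
river: ρ → (17,45,-39)
river: ρ → (-39,33,23)
ρ-cycle length = 20 (tail of 0 descent steps not counted)

20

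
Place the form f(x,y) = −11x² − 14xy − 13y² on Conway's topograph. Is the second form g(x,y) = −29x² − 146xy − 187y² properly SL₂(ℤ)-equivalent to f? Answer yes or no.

D₁ = -376, D₂ = -376
f is negative-definite; reduce −f:
−f: translate: b→-8 (≡14 mod 22), so (11,14,13)→(11,-8,10)
−f: flip: (11,-8,10)→(10,8,11)
−f: reduced (well bottom): (10,8,11) with a≤c, −a<b≤a
flip sign back: reduced form of f is (-10,-8,-11)
g is negative-definite; reduce −g:
−g: translate: b→-28 (≡146 mod 58), so (29,146,187)→(29,-28,10)
−g: flip: (29,-28,10)→(10,28,29)
−g: translate: b→8 (≡28 mod 20), so (10,28,29)→(10,8,11)
−g: reduced (well bottom): (10,8,11) with a≤c, −a<b≤a
flip sign back: reduced form of g is (-10,-8,-11)
reduced forms (-10, -8, -11) vs (-10, -8, -11) ⇒ equivalent

yes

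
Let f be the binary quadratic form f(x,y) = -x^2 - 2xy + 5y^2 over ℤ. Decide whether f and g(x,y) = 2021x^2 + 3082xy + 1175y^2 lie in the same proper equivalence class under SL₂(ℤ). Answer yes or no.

D₁ = 24, D₂ = 24
river cycle of f (length 2): (-1, 4, 2), (2, 4, -1)
river cycle of g (length 2): (-1, 4, 2), (2, 4, -1)
cycles coincide ⇒ equivalent

yes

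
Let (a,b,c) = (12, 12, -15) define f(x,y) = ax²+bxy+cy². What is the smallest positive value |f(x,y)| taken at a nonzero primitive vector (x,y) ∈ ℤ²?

river: ρ → (-15,18,9)
river: ρ → (9,18,-15)
river: ρ → (-15,12,12)
river: ρ → (12,12,-15)
closes: descent 0, river 4
min |a| on river = 9

9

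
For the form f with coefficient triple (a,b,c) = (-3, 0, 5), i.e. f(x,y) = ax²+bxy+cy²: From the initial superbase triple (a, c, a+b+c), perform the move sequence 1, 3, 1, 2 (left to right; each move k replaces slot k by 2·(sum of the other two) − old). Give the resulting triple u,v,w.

start (-3,5,2) = (f(1,0),f(0,1),f(1,1))
replace slot 1: 2·(5+2) − (-3) = 17 → (17,5,2)
replace slot 3: 2·(17+5) − 2 = 42 → (17,5,42)
replace slot 1: 2·(5+42) − 17 = 77 → (77,5,42)
replace slot 2: 2·(77+42) − 5 = 233 → (77,233,42)

77,233,42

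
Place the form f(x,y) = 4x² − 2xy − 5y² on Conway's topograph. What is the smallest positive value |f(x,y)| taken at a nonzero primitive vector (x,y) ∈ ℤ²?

descent: ρ → (-5,2,4)  [lands on river]
river: ρ → (4,6,-3)
river: ρ → (-3,6,4)
river: ρ → (4,2,-5)
river: ρ → (-5,8,1)
river: ρ → (1,8,-5)
closes: descent 1, river 6
min |a| on river = 1

1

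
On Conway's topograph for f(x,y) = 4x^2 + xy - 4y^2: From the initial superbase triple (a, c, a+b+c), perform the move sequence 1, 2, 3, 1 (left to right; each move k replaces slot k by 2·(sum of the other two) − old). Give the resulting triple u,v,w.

start (4,-4,1) = (f(1,0),f(0,1),f(1,1))
replace slot 1: 2·((-4)+1) − 4 = -10 → (-10,-4,1)
replace slot 2: 2·((-10)+1) − (-4) = -14 → (-10,-14,1)
replace slot 3: 2·((-10)+(-14)) − 1 = -49 → (-10,-14,-49)
replace slot 1: 2·((-14)+(-49)) − (-10) = -116 → (-116,-14,-49)

-116,-14,-49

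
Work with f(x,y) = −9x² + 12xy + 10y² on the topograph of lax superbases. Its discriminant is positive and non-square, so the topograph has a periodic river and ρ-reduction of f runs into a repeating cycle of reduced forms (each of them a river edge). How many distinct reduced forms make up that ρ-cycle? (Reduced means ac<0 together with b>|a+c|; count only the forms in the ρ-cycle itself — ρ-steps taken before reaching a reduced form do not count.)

D = 504, ⌊√D⌋ = 22
river: ρ → (10,8,-11)
river: ρ → (-11,14,7)
river: ρ → (7,14,-11)
river: ρ → (-11,8,10)
river: ρ → (10,12,-9)
river: ρ → (-9,6,13)
river: ρ → (13,20,-2)
river: ρ → (-2,20,13)
river: ρ → (13,6,-9)
river: ρ → (-9,12,10)
ρ-cycle length = 10 (tail of 0 descent steps not counted)

10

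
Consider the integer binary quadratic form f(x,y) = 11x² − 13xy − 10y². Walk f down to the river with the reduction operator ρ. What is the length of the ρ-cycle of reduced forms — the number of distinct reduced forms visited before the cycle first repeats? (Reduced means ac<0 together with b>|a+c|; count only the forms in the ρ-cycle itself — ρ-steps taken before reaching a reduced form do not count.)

D = 609, ⌊√D⌋ = 24
descent: ρ → (-10,13,11)  [lands on river]
river: ρ → (11,9,-12)
river: ρ → (-12,15,8)
river: ρ → (8,17,-10)
river: ρ → (-10,23,2)
river: ρ → (2,21,-21)
river: ρ → (-21,21,2)
river: ρ → (2,23,-10)
river: ρ → (-10,17,8)
river: ρ → (8,15,-12)
river: ρ → (-12,9,11)
river: ρ → (11,13,-10)
river: ρ → (-10,7,14)
river: ρ → (14,21,-3)
river: ρ → (-3,21,14)
river: ρ → (14,7,-10)
ρ-cycle length = 16 (tail of 1 descent step not counted)

16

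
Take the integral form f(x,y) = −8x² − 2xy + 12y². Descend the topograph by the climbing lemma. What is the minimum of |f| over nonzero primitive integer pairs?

descent: ρ → (12,2,-8)
descent: ρ → (-8,14,6)  [lands on river]
river: ρ → (6,10,-12)
river: ρ → (-12,14,4)
river: ρ → (4,18,-4)
river: ρ → (-4,14,12)
river: ρ → (12,10,-6)
river: ρ → (-6,14,8)
river: ρ → (8,18,-2)
river: ρ → (-2,18,8)
river: ρ → (8,14,-6)
river: ρ → (-6,10,12)
river: ρ → (12,14,-4)
river: ρ → (-4,18,4)
river: ρ → (4,14,-12)
river: ρ → (-12,10,6)
river: ρ → (6,14,-8)
river: ρ → (-8,18,2)
river: ρ → (2,18,-8)
closes: descent 2, river 18
min |a| on river = 2

2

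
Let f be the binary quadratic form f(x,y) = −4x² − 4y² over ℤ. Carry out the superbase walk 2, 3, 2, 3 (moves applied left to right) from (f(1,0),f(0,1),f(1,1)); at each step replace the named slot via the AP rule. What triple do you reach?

start (-4,-4,-8) = (f(1,0),f(0,1),f(1,1))
replace slot 2: 2·((-4)+(-8)) − (-4) = -20 → (-4,-20,-8)
replace slot 3: 2·((-4)+(-20)) − (-8) = -40 → (-4,-20,-40)
replace slot 2: 2·((-4)+(-40)) − (-20) = -68 → (-4,-68,-40)
replace slot 3: 2·((-4)+(-68)) − (-40) = -104 → (-4,-68,-104)

-4,-68,-104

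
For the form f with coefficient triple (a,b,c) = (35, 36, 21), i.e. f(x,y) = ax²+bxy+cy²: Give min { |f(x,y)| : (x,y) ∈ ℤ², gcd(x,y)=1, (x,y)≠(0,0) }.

translate: b→-34 (≡36 mod 70), so (35,36,21)→(35,-34,20)
flip: (35,-34,20)→(20,34,35)
translate: b→-6 (≡34 mod 40), so (20,34,35)→(20,-6,21)
reduced (well bottom): (20,-6,21) with a≤c, −a<b≤a
well minimum = a = 20

20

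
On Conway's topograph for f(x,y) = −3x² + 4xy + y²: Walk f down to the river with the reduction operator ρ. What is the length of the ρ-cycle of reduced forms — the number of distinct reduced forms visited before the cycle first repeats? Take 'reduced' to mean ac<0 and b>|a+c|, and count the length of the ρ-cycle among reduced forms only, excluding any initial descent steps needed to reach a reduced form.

D = 28, ⌊√D⌋ = 5
river: ρ → (1,4,-3)
river: ρ → (-3,2,2)
river: ρ → (2,2,-3)
river: ρ → (-3,4,1)
ρ-cycle length = 4 (tail of 0 descent steps not counted)

4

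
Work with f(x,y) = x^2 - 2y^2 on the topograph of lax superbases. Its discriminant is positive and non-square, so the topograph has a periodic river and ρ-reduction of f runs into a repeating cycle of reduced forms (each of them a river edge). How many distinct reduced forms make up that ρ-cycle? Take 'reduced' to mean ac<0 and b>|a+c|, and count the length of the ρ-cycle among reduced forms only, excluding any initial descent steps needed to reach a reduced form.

D = 8, ⌊√D⌋ = 2
descent: ρ → (-2,0,1)
descent: ρ → (1,2,-1)  [lands on river]
river: ρ → (-1,2,1)
ρ-cycle length = 2 (tail of 2 descent steps not counted)

2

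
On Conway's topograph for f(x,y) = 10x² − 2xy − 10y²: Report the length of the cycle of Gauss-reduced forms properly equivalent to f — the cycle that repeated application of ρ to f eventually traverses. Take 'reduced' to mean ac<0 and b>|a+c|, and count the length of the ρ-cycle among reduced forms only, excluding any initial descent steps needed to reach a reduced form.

D = 404, ⌊√D⌋ = 20
descent: ρ → (-10,2,10)  [lands on river]
river: ρ → (10,18,-2)
river: ρ → (-2,18,10)
river: ρ → (10,2,-10)
river: ρ → (-10,18,2)
river: ρ → (2,18,-10)
ρ-cycle length = 6 (tail of 1 descent step not counted)

6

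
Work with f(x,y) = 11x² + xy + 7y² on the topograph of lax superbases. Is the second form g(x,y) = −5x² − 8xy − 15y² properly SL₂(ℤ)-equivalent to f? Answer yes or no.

D₁ = -307, D₂ = -236
discriminants differ ⇒ not SL₂(ℤ)-equivalent

no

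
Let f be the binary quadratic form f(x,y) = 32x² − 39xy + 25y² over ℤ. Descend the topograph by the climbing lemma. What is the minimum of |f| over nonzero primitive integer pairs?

translate: b→25 (≡-39 mod 64), so (32,-39,25)→(32,25,18)
flip: (32,25,18)→(18,-25,32)
translate: b→11 (≡-25 mod 36), so (18,-25,32)→(18,11,25)
reduced (well bottom): (18,11,25) with a≤c, −a<b≤a
well minimum = a = 18

18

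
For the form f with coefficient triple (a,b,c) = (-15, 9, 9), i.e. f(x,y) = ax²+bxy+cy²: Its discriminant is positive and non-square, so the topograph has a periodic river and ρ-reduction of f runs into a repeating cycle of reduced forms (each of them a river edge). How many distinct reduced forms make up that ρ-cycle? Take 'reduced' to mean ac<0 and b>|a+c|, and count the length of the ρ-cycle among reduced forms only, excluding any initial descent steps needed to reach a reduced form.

D = 621, ⌊√D⌋ = 24
river: ρ → (9,9,-15)
river: ρ → (-15,21,3)
river: ρ → (3,21,-15)
river: ρ → (-15,9,9)
ρ-cycle length = 4 (tail of 0 descent steps not counted)

4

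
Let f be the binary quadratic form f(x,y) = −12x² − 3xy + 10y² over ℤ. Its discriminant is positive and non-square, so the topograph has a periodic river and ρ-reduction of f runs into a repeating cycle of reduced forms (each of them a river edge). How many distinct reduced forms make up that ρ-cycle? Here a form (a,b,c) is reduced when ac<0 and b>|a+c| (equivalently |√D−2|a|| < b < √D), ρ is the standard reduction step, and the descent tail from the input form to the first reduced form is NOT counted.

D = 489, ⌊√D⌋ = 22
descent: ρ → (10,3,-12)  [lands on river]
river: ρ → (-12,21,1)
river: ρ → (1,21,-12)
river: ρ → (-12,3,10)
river: ρ → (10,17,-5)
river: ρ → (-5,13,16)
river: ρ → (16,19,-2)
river: ρ → (-2,21,6)
river: ρ → (6,15,-11)
river: ρ → (-11,7,10)
river: ρ → (10,13,-8)
river: ρ → (-8,19,4)
river: ρ → (4,21,-3)
river: ρ → (-3,21,4)
river: ρ → (4,19,-8)
river: ρ → (-8,13,10)
river: ρ → (10,7,-11)
river: ρ → (-11,15,6)
river: ρ → (6,21,-2)
river: ρ → (-2,19,16)
river: ρ → (16,13,-5)
river: ρ → (-5,17,10)
ρ-cycle length = 22 (tail of 1 descent step not counted)

22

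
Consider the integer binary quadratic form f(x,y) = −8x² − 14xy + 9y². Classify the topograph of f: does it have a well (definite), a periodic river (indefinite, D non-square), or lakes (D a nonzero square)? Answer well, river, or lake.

D = b²−4ac = (-14)² − 4·(-8)·9 = 484
D = 22² is a perfect square ⇒ form factors over ℤ ⇒ lakes

lake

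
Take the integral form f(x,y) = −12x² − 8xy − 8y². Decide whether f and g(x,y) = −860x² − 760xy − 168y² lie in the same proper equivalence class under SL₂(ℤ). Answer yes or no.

D₁ = -320, D₂ = -320
f is negative-definite; reduce −f:
−f: flip: (12,8,8)→(8,-8,12)
−f: translate: b→8 (≡-8 mod 16), so (8,-8,12)→(8,8,12)
−f: reduced (well bottom): (8,8,12) with a≤c, −a<b≤a
flip sign back: reduced form of f is (-8,-8,-12)
g is negative-definite; reduce −g:
−g: flip: (860,760,168)→(168,-760,860)
−g: translate: b→-88 (≡-760 mod 336), so (168,-760,860)→(168,-88,12)
−g: flip: (168,-88,12)→(12,88,168)
−g: translate: b→-8 (≡88 mod 24), so (12,88,168)→(12,-8,8)
−g: flip: (12,-8,8)→(8,8,12)
−g: reduced (well bottom): (8,8,12) with a≤c, −a<b≤a
flip sign back: reduced form of g is (-8,-8,-12)
reduced forms (-8, -8, -12) vs (-8, -8, -12) ⇒ equivalent

yes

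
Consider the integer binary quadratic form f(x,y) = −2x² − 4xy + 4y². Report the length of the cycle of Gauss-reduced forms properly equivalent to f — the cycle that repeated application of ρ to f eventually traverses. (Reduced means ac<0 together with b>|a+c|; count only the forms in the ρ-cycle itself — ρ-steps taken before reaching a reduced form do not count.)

D = 48, ⌊√D⌋ = 6
descent: ρ → (4,4,-2)  [lands on river]
river: ρ → (-2,4,4)
ρ-cycle length = 2 (tail of 1 descent step not counted)

2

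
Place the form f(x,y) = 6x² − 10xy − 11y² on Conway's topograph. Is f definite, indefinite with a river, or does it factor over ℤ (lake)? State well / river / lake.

D = b²−4ac = (-10)² − 4·6·(-11) = 364
D > 0 non-square ⇒ indefinite ⇒ periodic river

river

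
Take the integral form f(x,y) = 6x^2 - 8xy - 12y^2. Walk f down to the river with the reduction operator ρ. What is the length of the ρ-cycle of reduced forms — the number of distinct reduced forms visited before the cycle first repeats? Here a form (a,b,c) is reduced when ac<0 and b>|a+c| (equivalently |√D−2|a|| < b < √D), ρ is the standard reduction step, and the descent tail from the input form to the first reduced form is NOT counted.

D = 352, ⌊√D⌋ = 18
descent: ρ → (-12,8,6)  [lands on river]
river: ρ → (6,16,-4)
river: ρ → (-4,16,6)
river: ρ → (6,8,-12)
river: ρ → (-12,16,2)
river: ρ → (2,16,-12)
ρ-cycle length = 6 (tail of 1 descent step not counted)

6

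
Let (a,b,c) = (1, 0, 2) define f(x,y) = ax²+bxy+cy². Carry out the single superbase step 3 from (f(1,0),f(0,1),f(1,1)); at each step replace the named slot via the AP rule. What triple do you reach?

start (1,2,3) = (f(1,0),f(0,1),f(1,1))
replace slot 3: 2·(1+2) − 3 = 3 → (1,2,3)

1,2,3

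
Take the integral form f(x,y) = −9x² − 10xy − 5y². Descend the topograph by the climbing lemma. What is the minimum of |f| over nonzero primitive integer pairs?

translate: b→-8 (≡10 mod 18), so (9,10,5)→(9,-8,4)
flip: (9,-8,4)→(4,8,9)
translate: b→0 (≡8 mod 8), so (4,8,9)→(4,0,5)
reduced (well bottom): (4,0,5) with a≤c, −a<b≤a
well minimum |f| = |-4| = 4 (negative-definite)

4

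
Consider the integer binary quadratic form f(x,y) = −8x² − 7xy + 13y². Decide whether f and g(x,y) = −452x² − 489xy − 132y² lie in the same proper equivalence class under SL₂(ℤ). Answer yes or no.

D₁ = 465, D₂ = 465
river cycle of f (length 10): (13, 7, -8), (-8, 9, 12), (12, 15, -5), (-5, 15, 12), (12, 9, -8), (-8, 7, 13), (13, 19, -2), (-2, 21, 3), (3, 21, -2), (-2, 19, 13)
river cycle of g (length 10): (-2, 19, 13), (13, 7, -8), (-8, 9, 12), (12, 15, -5), (-5, 15, 12), (12, 9, -8), (-8, 7, 13), (13, 19, -2), (-2, 21, 3), (3, 21, -2)
cycles coincide ⇒ equivalent

yes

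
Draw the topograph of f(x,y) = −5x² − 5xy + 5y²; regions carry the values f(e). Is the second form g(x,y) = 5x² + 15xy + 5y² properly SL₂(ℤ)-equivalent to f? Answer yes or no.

D₁ = 125, D₂ = 125
river cycle of f (length 2): (5, 5, -5), (-5, 5, 5)
river cycle of g (length 2): (5, 5, -5), (-5, 5, 5)
cycles coincide ⇒ equivalent

yes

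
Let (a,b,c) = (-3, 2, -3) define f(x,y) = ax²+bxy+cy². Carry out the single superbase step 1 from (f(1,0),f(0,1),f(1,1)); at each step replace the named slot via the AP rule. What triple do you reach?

start (-3,-3,-4) = (f(1,0),f(0,1),f(1,1))
replace slot 1: 2·((-3)+(-4)) − (-3) = -11 → (-11,-3,-4)

-11,-3,-4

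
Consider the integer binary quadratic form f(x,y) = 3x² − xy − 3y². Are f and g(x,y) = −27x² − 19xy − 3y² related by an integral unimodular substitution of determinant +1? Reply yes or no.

D₁ = 37, D₂ = 37
river cycle of f (length 6): (-3, 1, 3), (3, 5, -1), (-1, 5, 3), (3, 1, -3), (-3, 5, 1), (1, 5, -3)
river cycle of g (length 6): (-3, 1, 3), (3, 5, -1), (-1, 5, 3), (3, 1, -3), (-3, 5, 1), (1, 5, -3)
cycles coincide ⇒ equivalent

yes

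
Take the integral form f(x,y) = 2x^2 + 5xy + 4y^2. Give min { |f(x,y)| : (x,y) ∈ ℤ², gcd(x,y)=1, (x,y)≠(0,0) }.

translate: b→1 (≡5 mod 4), so (2,5,4)→(2,1,1)
flip: (2,1,1)→(1,-1,2)
translate: b→1 (≡-1 mod 2), so (1,-1,2)→(1,1,2)
reduced (well bottom): (1,1,2) with a≤c, −a<b≤a
well minimum = a = 1

1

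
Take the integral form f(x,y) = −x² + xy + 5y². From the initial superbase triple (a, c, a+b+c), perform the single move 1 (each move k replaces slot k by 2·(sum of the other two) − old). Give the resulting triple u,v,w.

start (-1,5,5) = (f(1,0),f(0,1),f(1,1))
replace slot 1: 2·(5+5) − (-1) = 21 → (21,5,5)

21,5,5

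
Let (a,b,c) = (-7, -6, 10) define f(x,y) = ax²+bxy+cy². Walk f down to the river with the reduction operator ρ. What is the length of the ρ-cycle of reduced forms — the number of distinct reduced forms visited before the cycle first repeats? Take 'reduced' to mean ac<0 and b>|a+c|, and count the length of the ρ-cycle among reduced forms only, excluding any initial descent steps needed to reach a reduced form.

D = 316, ⌊√D⌋ = 17
descent: ρ → (10,6,-7)  [lands on river]
river: ρ → (-7,8,9)
river: ρ → (9,10,-6)
river: ρ → (-6,14,5)
river: ρ → (5,16,-3)
river: ρ → (-3,14,10)
ρ-cycle length = 6 (tail of 1 descent step not counted)

6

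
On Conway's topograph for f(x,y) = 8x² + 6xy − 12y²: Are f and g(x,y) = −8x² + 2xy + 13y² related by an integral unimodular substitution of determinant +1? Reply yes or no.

D₁ = 420, D₂ = 420
river cycle of f (length 6): (-12, 18, 2), (2, 18, -12), (-12, 6, 8), (8, 10, -10), (-10, 10, 8), (8, 6, -12)
river cycle of g (length 4): (-8, 18, 3), (3, 18, -8), (-8, 14, 7), (7, 14, -8)
cycles differ ⇒ inequivalent

no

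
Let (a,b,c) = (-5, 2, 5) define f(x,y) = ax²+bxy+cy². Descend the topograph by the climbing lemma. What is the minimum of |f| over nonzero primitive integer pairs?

river: ρ → (5,8,-2)
river: ρ → (-2,8,5)
river: ρ → (5,2,-5)
river: ρ → (-5,8,2)
river: ρ → (2,8,-5)
river: ρ → (-5,2,5)
closes: descent 0, river 6
min |a| on river = 2

2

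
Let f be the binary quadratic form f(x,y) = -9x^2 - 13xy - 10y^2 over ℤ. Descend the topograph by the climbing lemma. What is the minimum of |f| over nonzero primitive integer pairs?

translate: b→-5 (≡13 mod 18), so (9,13,10)→(9,-5,6)
flip: (9,-5,6)→(6,5,9)
reduced (well bottom): (6,5,9) with a≤c, −a<b≤a
well minimum |f| = |-6| = 6 (negative-definite)

6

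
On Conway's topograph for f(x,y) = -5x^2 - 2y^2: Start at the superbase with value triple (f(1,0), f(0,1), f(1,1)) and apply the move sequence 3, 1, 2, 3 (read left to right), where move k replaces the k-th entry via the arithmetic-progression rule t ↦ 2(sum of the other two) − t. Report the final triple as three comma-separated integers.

start (-5,-2,-7) = (f(1,0),f(0,1),f(1,1))
replace slot 3: 2·((-5)+(-2)) − (-7) = -7 → (-5,-2,-7)
replace slot 1: 2·((-2)+(-7)) − (-5) = -13 → (-13,-2,-7)
replace slot 2: 2·((-13)+(-7)) − (-2) = -38 → (-13,-38,-7)
replace slot 3: 2·((-13)+(-38)) − (-7) = -95 → (-13,-38,-95)

-13,-38,-95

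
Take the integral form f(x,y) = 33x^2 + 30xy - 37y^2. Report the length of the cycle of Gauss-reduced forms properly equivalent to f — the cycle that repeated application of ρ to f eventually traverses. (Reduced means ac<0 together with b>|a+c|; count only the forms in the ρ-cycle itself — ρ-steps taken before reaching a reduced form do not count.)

D = 5784, ⌊√D⌋ = 76
river: ρ → (-37,44,26)
river: ρ → (26,60,-21)
river: ρ → (-21,66,17)
river: ρ → (17,70,-13)
river: ρ → (-13,60,42)
river: ρ → (42,24,-31)
river: ρ → (-31,38,35)
river: ρ → (35,32,-34)
river: ρ → (-34,36,33)
river: ρ → (33,30,-37)
ρ-cycle length = 10 (tail of 0 descent steps not counted)

10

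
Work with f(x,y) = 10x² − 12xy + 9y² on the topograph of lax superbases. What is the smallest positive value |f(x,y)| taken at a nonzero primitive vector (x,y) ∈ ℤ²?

translate: b→8 (≡-12 mod 20), so (10,-12,9)→(10,8,7)
flip: (10,8,7)→(7,-8,10)
translate: b→6 (≡-8 mod 14), so (7,-8,10)→(7,6,9)
reduced (well bottom): (7,6,9) with a≤c, −a<b≤a
well minimum = a = 7

7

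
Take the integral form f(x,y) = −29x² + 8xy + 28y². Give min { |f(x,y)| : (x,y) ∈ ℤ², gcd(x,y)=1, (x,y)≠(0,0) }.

river: ρ → (28,48,-9)
river: ρ → (-9,42,43)
river: ρ → (43,44,-8)
river: ρ → (-8,52,19)
river: ρ → (19,24,-36)
river: ρ → (-36,48,7)
river: ρ → (7,50,-29)
river: ρ → (-29,8,28)
closes: descent 0, river 8
min |a| on river = 7

7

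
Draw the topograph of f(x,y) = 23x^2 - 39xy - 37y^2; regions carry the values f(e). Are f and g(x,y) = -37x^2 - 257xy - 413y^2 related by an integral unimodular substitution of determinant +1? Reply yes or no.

D₁ = 4925, D₂ = 4925
river cycle of f (length 22): (-37, 39, 23), (23, 53, -23), (-23, 39, 37), (37, 35, -25), (-25, 65, 7), (7, 61, -43), (-43, 25, 25), (25, 25, -43), (-43, 61, 7), (7, 65, -25), … (12 more)
river cycle of g (length 22): (-37, 39, 23), (23, 53, -23), (-23, 39, 37), (37, 35, -25), (-25, 65, 7), (7, 61, -43), (-43, 25, 25), (25, 25, -43), (-43, 61, 7), (7, 65, -25), … (12 more)
cycles coincide ⇒ equivalent

yes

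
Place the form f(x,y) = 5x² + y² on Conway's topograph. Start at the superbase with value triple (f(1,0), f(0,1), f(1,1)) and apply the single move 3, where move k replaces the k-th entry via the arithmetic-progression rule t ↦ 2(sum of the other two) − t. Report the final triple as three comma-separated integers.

start (5,1,6) = (f(1,0),f(0,1),f(1,1))
replace slot 3: 2·(5+1) − 6 = 6 → (5,1,6)

5,1,6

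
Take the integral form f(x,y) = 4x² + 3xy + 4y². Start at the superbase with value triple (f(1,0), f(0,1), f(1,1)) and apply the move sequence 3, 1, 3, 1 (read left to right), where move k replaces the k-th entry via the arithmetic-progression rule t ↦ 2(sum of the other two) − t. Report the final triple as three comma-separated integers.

start (4,4,11) = (f(1,0),f(0,1),f(1,1))
replace slot 3: 2·(4+4) − 11 = 5 → (4,4,5)
replace slot 1: 2·(4+5) − 4 = 14 → (14,4,5)
replace slot 3: 2·(14+4) − 5 = 31 → (14,4,31)
replace slot 1: 2·(4+31) − 14 = 56 → (56,4,31)

56,4,31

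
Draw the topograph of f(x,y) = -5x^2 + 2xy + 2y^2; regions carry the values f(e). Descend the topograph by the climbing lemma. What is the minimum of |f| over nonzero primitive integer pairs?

descent: ρ → (2,6,-1)  [lands on river]
river: ρ → (-1,6,2)
closes: descent 1, river 2
min |a| on river = 1

1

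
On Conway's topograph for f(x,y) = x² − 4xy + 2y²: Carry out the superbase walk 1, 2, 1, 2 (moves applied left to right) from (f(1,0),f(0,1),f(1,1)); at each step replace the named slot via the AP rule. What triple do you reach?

start (1,2,-1) = (f(1,0),f(0,1),f(1,1))
replace slot 1: 2·(2+(-1)) − 1 = 1 → (1,2,-1)
replace slot 2: 2·(1+(-1)) − 2 = -2 → (1,-2,-1)
replace slot 1: 2·((-2)+(-1)) − 1 = -7 → (-7,-2,-1)
replace slot 2: 2·((-7)+(-1)) − (-2) = -14 → (-7,-14,-1)

-7,-14,-1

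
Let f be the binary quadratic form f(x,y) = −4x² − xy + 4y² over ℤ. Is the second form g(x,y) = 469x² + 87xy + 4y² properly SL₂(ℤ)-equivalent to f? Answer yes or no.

D₁ = 65, D₂ = 65
river cycle of f (length 6): (4, 1, -4), (-4, 7, 1), (1, 7, -4), (-4, 1, 4), (4, 7, -1), (-1, 7, 4)
river cycle of g (length 6): (4, 1, -4), (-4, 7, 1), (1, 7, -4), (-4, 1, 4), (4, 7, -1), (-1, 7, 4)
cycles coincide ⇒ equivalent

yes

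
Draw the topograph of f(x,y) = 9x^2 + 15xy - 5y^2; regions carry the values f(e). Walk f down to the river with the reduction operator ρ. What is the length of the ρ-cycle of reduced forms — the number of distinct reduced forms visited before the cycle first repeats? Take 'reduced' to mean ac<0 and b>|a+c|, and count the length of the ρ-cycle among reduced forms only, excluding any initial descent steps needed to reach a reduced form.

D = 405, ⌊√D⌋ = 20
river: ρ → (-5,15,9)
river: ρ → (9,3,-11)
river: ρ → (-11,19,1)
river: ρ → (1,19,-11)
river: ρ → (-11,3,9)
river: ρ → (9,15,-5)
ρ-cycle length = 6 (tail of 0 descent steps not counted)

6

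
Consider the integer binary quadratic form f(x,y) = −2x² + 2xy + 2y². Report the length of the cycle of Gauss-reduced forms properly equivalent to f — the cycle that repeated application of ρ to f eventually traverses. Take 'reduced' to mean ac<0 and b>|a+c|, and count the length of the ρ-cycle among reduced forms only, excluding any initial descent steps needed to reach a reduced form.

D = 20, ⌊√D⌋ = 4
river: ρ → (2,2,-2)
river: ρ → (-2,2,2)
ρ-cycle length = 2 (tail of 0 descent steps not counted)

2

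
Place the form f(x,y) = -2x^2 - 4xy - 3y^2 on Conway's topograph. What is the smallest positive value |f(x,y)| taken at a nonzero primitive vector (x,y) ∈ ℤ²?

translate: b→0 (≡4 mod 4), so (2,4,3)→(2,0,1)
flip: (2,0,1)→(1,0,2)
reduced (well bottom): (1,0,2) with a≤c, −a<b≤a
well minimum |f| = |-1| = 1 (negative-definite)

1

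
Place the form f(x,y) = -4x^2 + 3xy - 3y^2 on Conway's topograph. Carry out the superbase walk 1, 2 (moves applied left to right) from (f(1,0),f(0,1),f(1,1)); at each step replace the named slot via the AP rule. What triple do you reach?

start (-4,-3,-4) = (f(1,0),f(0,1),f(1,1))
replace slot 1: 2·((-3)+(-4)) − (-4) = -10 → (-10,-3,-4)
replace slot 2: 2·((-10)+(-4)) − (-3) = -25 → (-10,-25,-4)

-10,-25,-4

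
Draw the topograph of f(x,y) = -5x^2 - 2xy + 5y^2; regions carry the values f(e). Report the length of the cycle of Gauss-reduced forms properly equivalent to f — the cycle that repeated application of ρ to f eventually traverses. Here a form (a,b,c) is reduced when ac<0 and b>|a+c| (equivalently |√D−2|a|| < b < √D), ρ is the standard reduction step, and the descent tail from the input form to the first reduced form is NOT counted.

D = 104, ⌊√D⌋ = 10
descent: ρ → (5,2,-5)  [lands on river]
river: ρ → (-5,8,2)
river: ρ → (2,8,-5)
river: ρ → (-5,2,5)
river: ρ → (5,8,-2)
river: ρ → (-2,8,5)
ρ-cycle length = 6 (tail of 1 descent step not counted)

6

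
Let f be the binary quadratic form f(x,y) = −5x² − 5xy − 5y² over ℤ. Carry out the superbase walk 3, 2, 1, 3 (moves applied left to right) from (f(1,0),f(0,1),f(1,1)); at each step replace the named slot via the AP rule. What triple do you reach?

start (-5,-5,-15) = (f(1,0),f(0,1),f(1,1))
replace slot 3: 2·((-5)+(-5)) − (-15) = -5 → (-5,-5,-5)
replace slot 2: 2·((-5)+(-5)) − (-5) = -15 → (-5,-15,-5)
replace slot 1: 2·((-15)+(-5)) − (-5) = -35 → (-35,-15,-5)
replace slot 3: 2·((-35)+(-15)) − (-5) = -95 → (-35,-15,-95)

-35,-15,-95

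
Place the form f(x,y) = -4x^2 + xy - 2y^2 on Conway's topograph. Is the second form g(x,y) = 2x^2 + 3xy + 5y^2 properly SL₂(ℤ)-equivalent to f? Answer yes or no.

D₁ = -31, D₂ = -31
f is negative-definite; reduce −f:
−f: flip: (4,-1,2)→(2,1,4)
−f: reduced (well bottom): (2,1,4) with a≤c, −a<b≤a
flip sign back: reduced form of f is (-2,-1,-4)
g: translate: b→-1 (≡3 mod 4), so (2,3,5)→(2,-1,4)
g: reduced (well bottom): (2,-1,4) with a≤c, −a<b≤a
reduced forms (-2, -1, -4) vs (2, -1, 4) ⇒ inequivalent

no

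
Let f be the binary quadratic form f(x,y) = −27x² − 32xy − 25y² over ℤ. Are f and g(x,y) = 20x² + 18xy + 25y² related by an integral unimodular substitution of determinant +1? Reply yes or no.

D₁ = -1676, D₂ = -1676
f is negative-definite; reduce −f:
−f: translate: b→-22 (≡32 mod 54), so (27,32,25)→(27,-22,20)
−f: flip: (27,-22,20)→(20,22,27)
−f: translate: b→-18 (≡22 mod 40), so (20,22,27)→(20,-18,25)
−f: reduced (well bottom): (20,-18,25) with a≤c, −a<b≤a
flip sign back: reduced form of f is (-20,18,-25)
g: reduced (well bottom): (20,18,25) with a≤c, −a<b≤a
reduced forms (-20, 18, -25) vs (20, 18, 25) ⇒ inequivalent

no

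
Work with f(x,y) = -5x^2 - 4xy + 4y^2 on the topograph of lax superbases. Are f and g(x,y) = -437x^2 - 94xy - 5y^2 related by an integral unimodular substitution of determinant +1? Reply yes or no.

D₁ = 96, D₂ = 96
river cycle of f (length 4): (4, 4, -5), (-5, 6, 3), (3, 6, -5), (-5, 4, 4)
river cycle of g (length 4): (-5, 4, 4), (4, 4, -5), (-5, 6, 3), (3, 6, -5)
cycles coincide ⇒ equivalent

yes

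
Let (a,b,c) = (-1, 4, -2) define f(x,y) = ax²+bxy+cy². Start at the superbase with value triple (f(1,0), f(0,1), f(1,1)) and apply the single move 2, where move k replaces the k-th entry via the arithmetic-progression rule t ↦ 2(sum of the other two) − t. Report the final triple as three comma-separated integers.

start (-1,-2,1) = (f(1,0),f(0,1),f(1,1))
replace slot 2: 2·((-1)+1) − (-2) = 2 → (-1,2,1)

-1,2,1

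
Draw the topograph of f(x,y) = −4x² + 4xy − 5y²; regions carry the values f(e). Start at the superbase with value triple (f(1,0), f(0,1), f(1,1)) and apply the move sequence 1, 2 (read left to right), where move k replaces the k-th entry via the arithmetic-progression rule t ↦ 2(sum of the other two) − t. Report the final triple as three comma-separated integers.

start (-4,-5,-5) = (f(1,0),f(0,1),f(1,1))
replace slot 1: 2·((-5)+(-5)) − (-4) = -16 → (-16,-5,-5)
replace slot 2: 2·((-16)+(-5)) − (-5) = -37 → (-16,-37,-5)

-16,-37,-5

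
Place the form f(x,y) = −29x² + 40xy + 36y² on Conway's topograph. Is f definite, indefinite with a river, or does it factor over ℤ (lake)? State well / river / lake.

D = b²−4ac = 40² − 4·(-29)·36 = 5776
D = 76² is a perfect square ⇒ form factors over ℤ ⇒ lakes

lake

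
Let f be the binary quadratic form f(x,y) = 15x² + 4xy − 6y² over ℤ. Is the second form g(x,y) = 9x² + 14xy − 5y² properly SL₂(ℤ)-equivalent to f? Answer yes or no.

D₁ = 376, D₂ = 376
river cycle of f (length 16): (-6, 8, 13), (13, 18, -1), (-1, 18, 13), (13, 8, -6), (-6, 16, 5), (5, 14, -9), (-9, 4, 10), (10, 16, -3), (-3, 14, 15), (15, 16, -2), … (6 more)
river cycle of g (length 16): (-5, 16, 6), (6, 8, -13), (-13, 18, 1), (1, 18, -13), (-13, 8, 6), (6, 16, -5), (-5, 14, 9), (9, 4, -10), (-10, 16, 3), (3, 14, -15), … (6 more)
cycles differ ⇒ inequivalent

no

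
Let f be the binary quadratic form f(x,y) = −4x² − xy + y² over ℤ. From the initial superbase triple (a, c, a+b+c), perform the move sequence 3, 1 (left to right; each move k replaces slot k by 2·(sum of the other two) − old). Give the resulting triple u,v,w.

start (-4,1,-4) = (f(1,0),f(0,1),f(1,1))
replace slot 3: 2·((-4)+1) − (-4) = -2 → (-4,1,-2)
replace slot 1: 2·(1+(-2)) − (-4) = 2 → (2,1,-2)

2,1,-2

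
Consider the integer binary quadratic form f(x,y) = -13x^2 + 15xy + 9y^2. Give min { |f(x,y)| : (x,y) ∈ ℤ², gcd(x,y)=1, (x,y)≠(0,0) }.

river: ρ → (9,21,-7)
river: ρ → (-7,21,9)
river: ρ → (9,15,-13)
river: ρ → (-13,11,11)
river: ρ → (11,11,-13)
river: ρ → (-13,15,9)
closes: descent 0, river 6
min |a| on river = 7

7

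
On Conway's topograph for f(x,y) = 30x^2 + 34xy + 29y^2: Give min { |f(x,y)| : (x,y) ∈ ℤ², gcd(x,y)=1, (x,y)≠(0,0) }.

translate: b→-26 (≡34 mod 60), so (30,34,29)→(30,-26,25)
flip: (30,-26,25)→(25,26,30)
translate: b→-24 (≡26 mod 50), so (25,26,30)→(25,-24,29)
reduced (well bottom): (25,-24,29) with a≤c, −a<b≤a
well minimum = a = 25

25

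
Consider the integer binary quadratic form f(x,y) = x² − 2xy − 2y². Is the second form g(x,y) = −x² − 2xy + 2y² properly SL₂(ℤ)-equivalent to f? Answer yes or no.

D₁ = 12, D₂ = 12
river cycle of f (length 2): (-2, 2, 1), (1, 2, -2)
river cycle of g (length 2): (2, 2, -1), (-1, 2, 2)
cycles differ ⇒ inequivalent

no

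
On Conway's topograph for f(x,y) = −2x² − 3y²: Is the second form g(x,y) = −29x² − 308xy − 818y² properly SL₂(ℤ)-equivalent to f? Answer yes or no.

D₁ = -24, D₂ = -24
f is negative-definite; reduce −f:
−f: reduced (well bottom): (2,0,3) with a≤c, −a<b≤a
flip sign back: reduced form of f is (-2,0,-3)
g is negative-definite; reduce −g:
−g: translate: b→18 (≡308 mod 58), so (29,308,818)→(29,18,3)
−g: flip: (29,18,3)→(3,-18,29)
−g: translate: b→0 (≡-18 mod 6), so (3,-18,29)→(3,0,2)
−g: flip: (3,0,2)→(2,0,3)
−g: reduced (well bottom): (2,0,3) with a≤c, −a<b≤a
flip sign back: reduced form of g is (-2,0,-3)
reduced forms (-2, 0, -3) vs (-2, 0, -3) ⇒ equivalent

yes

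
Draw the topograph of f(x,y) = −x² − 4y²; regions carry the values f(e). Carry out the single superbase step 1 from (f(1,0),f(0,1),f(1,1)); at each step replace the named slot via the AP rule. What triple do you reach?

start (-1,-4,-5) = (f(1,0),f(0,1),f(1,1))
replace slot 1: 2·((-4)+(-5)) − (-1) = -17 → (-17,-4,-5)

-17,-4,-5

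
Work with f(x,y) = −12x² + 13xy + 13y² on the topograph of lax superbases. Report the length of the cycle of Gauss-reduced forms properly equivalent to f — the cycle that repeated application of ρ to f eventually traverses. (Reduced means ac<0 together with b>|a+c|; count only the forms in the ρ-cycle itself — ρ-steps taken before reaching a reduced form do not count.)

D = 793, ⌊√D⌋ = 28
river: ρ → (13,13,-12)
river: ρ → (-12,11,14)
river: ρ → (14,17,-9)
river: ρ → (-9,19,12)
river: ρ → (12,5,-16)
river: ρ → (-16,27,1)
river: ρ → (1,27,-16)
river: ρ → (-16,5,12)
river: ρ → (12,19,-9)
river: ρ → (-9,17,14)
river: ρ → (14,11,-12)
river: ρ → (-12,13,13)
ρ-cycle length = 12 (tail of 0 descent steps not counted)

12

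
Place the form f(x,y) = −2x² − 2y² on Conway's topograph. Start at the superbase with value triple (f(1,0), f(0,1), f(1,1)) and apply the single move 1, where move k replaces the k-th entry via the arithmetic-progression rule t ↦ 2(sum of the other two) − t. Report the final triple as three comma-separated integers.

start (-2,-2,-4) = (f(1,0),f(0,1),f(1,1))
replace slot 1: 2·((-2)+(-4)) − (-2) = -10 → (-10,-2,-4)

-10,-2,-4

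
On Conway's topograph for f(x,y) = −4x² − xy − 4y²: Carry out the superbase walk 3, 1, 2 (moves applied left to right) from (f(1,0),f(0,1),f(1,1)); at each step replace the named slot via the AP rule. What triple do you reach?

start (-4,-4,-9) = (f(1,0),f(0,1),f(1,1))
replace slot 3: 2·((-4)+(-4)) − (-9) = -7 → (-4,-4,-7)
replace slot 1: 2·((-4)+(-7)) − (-4) = -18 → (-18,-4,-7)
replace slot 2: 2·((-18)+(-7)) − (-4) = -46 → (-18,-46,-7)

-18,-46,-7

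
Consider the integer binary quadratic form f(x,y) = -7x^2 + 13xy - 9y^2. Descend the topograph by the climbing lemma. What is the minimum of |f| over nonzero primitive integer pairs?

translate: b→1 (≡-13 mod 14), so (7,-13,9)→(7,1,3)
flip: (7,1,3)→(3,-1,7)
reduced (well bottom): (3,-1,7) with a≤c, −a<b≤a
well minimum |f| = |-3| = 3 (negative-definite)

3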